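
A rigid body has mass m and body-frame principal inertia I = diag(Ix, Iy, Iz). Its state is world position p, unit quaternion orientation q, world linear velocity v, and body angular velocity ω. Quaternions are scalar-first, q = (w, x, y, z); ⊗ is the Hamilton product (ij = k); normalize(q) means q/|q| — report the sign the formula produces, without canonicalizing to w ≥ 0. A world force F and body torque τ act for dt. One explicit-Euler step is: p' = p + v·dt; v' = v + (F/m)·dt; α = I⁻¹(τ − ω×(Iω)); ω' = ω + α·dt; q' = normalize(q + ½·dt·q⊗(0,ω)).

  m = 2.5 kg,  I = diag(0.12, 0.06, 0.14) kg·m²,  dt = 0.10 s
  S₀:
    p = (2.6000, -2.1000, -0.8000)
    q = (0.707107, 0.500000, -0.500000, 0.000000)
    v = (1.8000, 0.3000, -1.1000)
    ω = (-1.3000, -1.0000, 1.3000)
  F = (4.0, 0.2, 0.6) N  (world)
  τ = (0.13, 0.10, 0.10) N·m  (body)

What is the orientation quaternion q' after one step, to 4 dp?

q' = (0.7107, 0.4192, -0.5648, -0.0115)

Hamilton product q⊗(0,ω) = (0.1500000, -1.5692391, -1.3571070, -0.2307609)
updated quaternion q' = (0.7107, 0.4192, -0.5648, -0.0115)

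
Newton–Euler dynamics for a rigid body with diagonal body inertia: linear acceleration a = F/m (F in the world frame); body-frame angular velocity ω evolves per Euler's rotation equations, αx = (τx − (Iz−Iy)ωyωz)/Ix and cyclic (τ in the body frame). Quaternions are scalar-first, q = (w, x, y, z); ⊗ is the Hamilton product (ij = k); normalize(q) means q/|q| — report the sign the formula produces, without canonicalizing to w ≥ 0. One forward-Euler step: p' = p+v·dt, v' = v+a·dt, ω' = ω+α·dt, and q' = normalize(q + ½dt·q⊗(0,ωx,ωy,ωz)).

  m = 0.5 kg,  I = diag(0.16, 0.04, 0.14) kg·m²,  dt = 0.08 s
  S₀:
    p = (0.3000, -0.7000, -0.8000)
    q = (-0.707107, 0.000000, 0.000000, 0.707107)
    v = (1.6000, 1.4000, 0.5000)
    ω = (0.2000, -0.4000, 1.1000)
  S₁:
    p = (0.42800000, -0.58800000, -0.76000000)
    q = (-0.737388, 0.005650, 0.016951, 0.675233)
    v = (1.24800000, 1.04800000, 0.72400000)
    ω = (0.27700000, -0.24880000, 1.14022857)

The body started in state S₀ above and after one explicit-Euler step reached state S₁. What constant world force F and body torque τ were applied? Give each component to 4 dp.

F = (-2.2000, -2.2000, 1.4000)
τ = (0.1100, 0.0800, 0.0800)

velocity change Δv = (-0.35200000, -0.35200000, 0.22400000)
m·(v₁−v₀)/dt = (-2.2000, -2.2000, 1.4000)
rate change Δω = (0.07700000, 0.15120000, 0.04022857)
gyro term ω₀×Iω₀ = (-0.0440, 0.0044, 0.0096)
I·α + gyro = (0.1100, 0.0800, 0.0800)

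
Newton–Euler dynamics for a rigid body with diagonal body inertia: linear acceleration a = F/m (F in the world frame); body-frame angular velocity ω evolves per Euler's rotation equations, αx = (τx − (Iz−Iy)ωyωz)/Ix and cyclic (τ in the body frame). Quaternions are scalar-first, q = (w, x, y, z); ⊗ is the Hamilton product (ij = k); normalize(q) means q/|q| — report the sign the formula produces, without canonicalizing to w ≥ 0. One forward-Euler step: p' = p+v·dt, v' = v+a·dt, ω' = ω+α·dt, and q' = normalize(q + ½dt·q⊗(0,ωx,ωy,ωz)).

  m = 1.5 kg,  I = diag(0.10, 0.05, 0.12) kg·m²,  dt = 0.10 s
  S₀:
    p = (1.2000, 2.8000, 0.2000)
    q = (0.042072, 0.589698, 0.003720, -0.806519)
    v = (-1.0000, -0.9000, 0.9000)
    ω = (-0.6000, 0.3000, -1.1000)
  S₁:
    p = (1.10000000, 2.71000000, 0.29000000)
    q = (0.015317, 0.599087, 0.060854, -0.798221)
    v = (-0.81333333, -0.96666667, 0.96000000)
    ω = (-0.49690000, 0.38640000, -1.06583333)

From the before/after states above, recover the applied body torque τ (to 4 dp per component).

τ = (0.0800, 0.0300, 0.0500)

rate change Δω = (0.10310000, 0.08640000, 0.03416667)
τ = I·(Δω/dt) + ω₀×(Iω₀) = (0.0800, 0.0300, 0.0500)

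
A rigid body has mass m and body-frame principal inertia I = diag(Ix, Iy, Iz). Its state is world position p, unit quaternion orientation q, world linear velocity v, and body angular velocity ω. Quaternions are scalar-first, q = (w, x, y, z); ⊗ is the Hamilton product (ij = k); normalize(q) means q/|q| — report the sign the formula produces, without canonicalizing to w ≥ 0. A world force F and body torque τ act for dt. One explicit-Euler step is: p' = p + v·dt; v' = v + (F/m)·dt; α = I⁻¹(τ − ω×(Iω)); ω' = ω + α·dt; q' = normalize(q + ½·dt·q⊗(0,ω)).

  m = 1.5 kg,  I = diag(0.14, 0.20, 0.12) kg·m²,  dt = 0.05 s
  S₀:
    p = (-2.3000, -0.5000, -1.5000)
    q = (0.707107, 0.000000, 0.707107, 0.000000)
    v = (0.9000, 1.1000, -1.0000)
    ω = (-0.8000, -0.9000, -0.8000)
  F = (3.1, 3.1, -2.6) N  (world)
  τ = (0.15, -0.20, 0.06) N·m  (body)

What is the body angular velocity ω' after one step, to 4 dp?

gyro term ω×Iω = (-0.0576, 0.0128, 0.0432)
(τ − ω×Iω)/I = (1.4829, -1.0640, 0.1400)
ω' = ω + α·dt = (-0.7259, -0.9532, -0.7930)

ω' = (-0.7259, -0.9532, -0.7930)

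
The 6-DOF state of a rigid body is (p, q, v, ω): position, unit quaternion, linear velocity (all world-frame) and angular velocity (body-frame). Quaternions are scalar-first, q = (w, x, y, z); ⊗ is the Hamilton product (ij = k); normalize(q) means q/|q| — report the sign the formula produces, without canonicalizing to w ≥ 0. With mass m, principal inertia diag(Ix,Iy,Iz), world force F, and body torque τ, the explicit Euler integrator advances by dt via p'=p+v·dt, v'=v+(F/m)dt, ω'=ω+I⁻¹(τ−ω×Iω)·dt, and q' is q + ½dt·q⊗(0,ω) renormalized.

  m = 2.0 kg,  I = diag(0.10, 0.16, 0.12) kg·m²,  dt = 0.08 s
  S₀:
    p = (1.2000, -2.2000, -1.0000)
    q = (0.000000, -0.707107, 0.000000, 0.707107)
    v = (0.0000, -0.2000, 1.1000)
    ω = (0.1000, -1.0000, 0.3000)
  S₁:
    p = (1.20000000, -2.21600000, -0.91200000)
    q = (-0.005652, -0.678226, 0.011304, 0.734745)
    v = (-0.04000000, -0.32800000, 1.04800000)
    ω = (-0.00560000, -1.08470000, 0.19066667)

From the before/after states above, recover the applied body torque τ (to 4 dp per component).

ω₁ − ω₀ = (-0.10560000, -0.08470000, -0.10933333)
gyro term ω₀×Iω₀ = (0.0120, -0.0006, -0.0060)
τ = I·(Δω/dt) + ω₀×(Iω₀) = (-0.1200, -0.1700, -0.1700)

τ = (-0.1200, -0.1700, -0.1700)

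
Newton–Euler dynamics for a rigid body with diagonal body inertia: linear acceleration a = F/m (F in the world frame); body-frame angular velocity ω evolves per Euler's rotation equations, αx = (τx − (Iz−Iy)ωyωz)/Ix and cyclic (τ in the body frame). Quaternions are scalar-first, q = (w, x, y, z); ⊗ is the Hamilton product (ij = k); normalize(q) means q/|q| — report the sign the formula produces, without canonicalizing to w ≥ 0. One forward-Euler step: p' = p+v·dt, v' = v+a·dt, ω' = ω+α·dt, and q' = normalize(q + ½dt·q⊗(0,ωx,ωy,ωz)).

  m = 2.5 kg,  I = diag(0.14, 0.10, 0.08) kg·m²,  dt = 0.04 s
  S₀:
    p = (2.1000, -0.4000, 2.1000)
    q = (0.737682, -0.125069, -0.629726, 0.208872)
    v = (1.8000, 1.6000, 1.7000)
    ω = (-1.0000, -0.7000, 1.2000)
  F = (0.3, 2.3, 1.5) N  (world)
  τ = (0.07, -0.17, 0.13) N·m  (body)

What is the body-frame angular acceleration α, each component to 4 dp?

α = (0.3800, -0.9800, 1.9750)

gyro term ω×Iω = (0.0168, -0.0720, -0.0280)
α = I⁻¹(τ − ω×Iω) = (0.3800, -0.9800, 1.9750)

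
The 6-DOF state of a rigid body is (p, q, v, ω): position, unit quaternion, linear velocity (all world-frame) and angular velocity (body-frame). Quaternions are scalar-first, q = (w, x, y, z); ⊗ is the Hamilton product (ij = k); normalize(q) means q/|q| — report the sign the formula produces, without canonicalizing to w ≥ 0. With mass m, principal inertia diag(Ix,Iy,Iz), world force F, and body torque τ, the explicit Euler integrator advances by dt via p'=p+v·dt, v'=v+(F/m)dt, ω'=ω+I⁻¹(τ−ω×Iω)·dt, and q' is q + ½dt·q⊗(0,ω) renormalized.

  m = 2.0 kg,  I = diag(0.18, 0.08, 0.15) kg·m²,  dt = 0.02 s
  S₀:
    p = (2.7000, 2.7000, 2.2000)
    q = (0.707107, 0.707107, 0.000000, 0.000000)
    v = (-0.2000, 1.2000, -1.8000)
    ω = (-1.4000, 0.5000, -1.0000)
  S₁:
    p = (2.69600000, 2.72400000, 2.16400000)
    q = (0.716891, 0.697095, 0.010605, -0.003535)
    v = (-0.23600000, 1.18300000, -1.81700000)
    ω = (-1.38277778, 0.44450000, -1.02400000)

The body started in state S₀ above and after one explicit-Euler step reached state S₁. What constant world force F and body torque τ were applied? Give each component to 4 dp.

velocity change Δv = (-0.03600000, -0.01700000, -0.01700000)
applied force F = (-3.6000, -1.7000, -1.7000)
Δω = ω₁−ω₀ = (0.01722222, -0.05550000, -0.02400000)
τ = I·(Δω/dt) + ω₀×(Iω₀) = (0.1200, -0.1800, -0.1100)

F = (-3.6000, -1.7000, -1.7000)
τ = (0.1200, -0.1800, -0.1100)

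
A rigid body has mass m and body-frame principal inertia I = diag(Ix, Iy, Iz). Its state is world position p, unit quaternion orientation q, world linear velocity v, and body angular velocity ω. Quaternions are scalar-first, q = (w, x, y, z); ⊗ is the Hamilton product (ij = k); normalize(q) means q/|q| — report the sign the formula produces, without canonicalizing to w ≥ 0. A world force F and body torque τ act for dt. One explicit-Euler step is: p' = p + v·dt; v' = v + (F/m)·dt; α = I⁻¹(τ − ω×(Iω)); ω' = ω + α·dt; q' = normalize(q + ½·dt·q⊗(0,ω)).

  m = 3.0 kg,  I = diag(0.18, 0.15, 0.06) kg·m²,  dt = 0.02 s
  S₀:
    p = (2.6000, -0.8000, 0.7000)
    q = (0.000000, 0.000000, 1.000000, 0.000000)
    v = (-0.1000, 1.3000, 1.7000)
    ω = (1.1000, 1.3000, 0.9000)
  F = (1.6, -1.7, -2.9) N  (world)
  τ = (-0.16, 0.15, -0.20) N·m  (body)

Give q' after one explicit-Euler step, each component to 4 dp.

q' = (-0.0130, 0.0090, 0.9998, -0.0110)

2q̇ = q⊗(0,ω) = (-1.3000000, 0.9000000, 0.0000000, -1.1000000)
q' = normalize(q + ½dt·q⊗(0,ω)) = (-0.0130, 0.0090, 0.9998, -0.0110)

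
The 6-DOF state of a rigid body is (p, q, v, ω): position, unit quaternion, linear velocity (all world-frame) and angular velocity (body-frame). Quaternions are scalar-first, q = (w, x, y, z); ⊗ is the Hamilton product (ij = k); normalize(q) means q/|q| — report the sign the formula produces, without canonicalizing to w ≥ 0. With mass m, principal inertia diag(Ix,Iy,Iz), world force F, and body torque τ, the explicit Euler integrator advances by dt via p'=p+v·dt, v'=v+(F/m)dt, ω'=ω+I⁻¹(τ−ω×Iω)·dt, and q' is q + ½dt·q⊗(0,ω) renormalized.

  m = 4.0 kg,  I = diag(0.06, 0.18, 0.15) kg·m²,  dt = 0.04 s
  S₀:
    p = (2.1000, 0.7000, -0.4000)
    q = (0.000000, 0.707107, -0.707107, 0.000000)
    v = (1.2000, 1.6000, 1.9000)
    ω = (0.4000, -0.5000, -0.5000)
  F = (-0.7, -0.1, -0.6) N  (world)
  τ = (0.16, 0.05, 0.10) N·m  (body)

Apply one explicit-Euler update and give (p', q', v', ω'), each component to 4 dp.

p + v·dt = (2.1480, 0.7640, -0.3240)
v' = v + a·dt = (1.1930, 1.5990, 1.8940)
precession coupling ω×(Iω) = (-0.0075, 0.0180, -0.0240)
angular accel α = (2.7917, 0.1778, 0.8267)
ω + α·dt = (0.5117, -0.4929, -0.4669)
Hamilton product q⊗(0,ω) = (-0.6363963, 0.3535535, 0.3535535, -0.0707107)
q + ½dt·q⊗(0,ω), renormalized = (-0.0127, 0.7141, -0.6999, -0.0014)

p' = (2.1480, 0.7640, -0.3240)
q' = (-0.0127, 0.7141, -0.6999, -0.0014)
v' = (1.1930, 1.5990, 1.8940)
ω' = (0.5117, -0.4929, -0.4669)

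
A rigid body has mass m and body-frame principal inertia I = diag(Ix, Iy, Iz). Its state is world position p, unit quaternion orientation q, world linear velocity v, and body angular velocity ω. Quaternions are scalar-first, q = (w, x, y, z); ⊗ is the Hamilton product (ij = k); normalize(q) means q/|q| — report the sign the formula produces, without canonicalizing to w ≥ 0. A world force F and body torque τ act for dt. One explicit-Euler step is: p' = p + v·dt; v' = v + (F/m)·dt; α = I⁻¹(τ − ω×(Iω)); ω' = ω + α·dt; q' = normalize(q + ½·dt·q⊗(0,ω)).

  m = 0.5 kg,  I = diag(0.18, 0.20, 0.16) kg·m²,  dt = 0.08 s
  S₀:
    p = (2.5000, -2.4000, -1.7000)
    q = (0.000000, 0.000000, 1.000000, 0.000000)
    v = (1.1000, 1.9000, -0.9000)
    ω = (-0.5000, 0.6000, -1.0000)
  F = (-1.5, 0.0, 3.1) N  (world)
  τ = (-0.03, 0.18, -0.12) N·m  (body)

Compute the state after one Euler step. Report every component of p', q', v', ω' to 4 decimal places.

α = I⁻¹(τ − ω×Iω) = (-0.3000, 0.8500, -0.7125)
new body rate ω' = (-0.5240, 0.6680, -1.0570)
q⊗(0,ω) = (-0.6000000, -1.0000000, 0.0000000, 0.5000000)
q' = normalize(q + ½dt·q⊗(0,ω)) = (-0.0240, -0.0399, 0.9987, 0.0200)
p' = p + v·dt = (2.5880, -2.2480, -1.7720)
v + (F/m)dt = (0.8600, 1.9000, -0.4040)

p' = (2.5880, -2.2480, -1.7720)
q' = (-0.0240, -0.0399, 0.9987, 0.0200)
v' = (0.8600, 1.9000, -0.4040)
ω' = (-0.5240, 0.6680, -1.0570)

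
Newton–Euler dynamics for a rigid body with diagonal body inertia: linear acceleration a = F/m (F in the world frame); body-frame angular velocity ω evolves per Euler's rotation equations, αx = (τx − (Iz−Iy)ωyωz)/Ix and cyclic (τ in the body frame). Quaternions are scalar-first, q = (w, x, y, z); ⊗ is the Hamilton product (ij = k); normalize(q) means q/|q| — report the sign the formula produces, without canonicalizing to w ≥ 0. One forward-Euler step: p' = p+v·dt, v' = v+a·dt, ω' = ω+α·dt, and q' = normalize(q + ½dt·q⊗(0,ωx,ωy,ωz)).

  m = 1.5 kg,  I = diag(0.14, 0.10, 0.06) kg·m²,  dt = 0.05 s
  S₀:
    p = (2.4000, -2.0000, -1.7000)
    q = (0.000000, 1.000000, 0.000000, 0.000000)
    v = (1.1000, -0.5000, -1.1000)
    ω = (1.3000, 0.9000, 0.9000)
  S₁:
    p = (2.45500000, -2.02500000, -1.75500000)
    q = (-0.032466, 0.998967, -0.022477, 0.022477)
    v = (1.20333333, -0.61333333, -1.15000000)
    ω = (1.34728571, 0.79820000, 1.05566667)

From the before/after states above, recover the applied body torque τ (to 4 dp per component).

ω₁ − ω₀ = (0.04728571, -0.10180000, 0.15566667)
gyro term ω₀×Iω₀ = (-0.0324, 0.0936, -0.0468)
I·α + gyro = (0.1000, -0.1100, 0.1400)

τ = (0.1000, -0.1100, 0.1400)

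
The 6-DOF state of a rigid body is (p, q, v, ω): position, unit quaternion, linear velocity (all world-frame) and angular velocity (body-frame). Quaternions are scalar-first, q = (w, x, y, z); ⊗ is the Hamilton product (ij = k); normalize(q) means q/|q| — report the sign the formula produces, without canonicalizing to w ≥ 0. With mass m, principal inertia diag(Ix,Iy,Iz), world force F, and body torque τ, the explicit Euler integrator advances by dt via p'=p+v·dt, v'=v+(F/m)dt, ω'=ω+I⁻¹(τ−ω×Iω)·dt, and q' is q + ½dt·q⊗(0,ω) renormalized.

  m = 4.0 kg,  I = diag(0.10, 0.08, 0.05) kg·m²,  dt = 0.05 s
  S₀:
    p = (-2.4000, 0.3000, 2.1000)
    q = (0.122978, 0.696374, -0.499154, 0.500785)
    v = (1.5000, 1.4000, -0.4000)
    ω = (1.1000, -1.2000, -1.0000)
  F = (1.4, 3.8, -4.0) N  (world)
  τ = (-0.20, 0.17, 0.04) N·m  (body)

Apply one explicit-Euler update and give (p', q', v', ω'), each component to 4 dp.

p + v·dt = (-2.3250, 0.3700, 2.0800)
new velocity v' = (1.5175, 1.4475, -0.4500)
gyro term ω×Iω = (-0.0360, -0.0550, 0.0264)
angular accel α = (-1.6400, 2.8125, 0.2720)
new body rate ω' = (1.0180, -1.0594, -0.9864)
q⊗(0,ω) = (-0.8642112, 1.2353718, 1.0996639, -0.4095574)
q' = normalize(q + ½dt·q⊗(0,ω)) = (0.1013, 0.7264, -0.4711, 0.4900)

p' = (-2.3250, 0.3700, 2.0800)
q' = (0.1013, 0.7264, -0.4711, 0.4900)
v' = (1.5175, 1.4475, -0.4500)
ω' = (1.0180, -1.0594, -0.9864)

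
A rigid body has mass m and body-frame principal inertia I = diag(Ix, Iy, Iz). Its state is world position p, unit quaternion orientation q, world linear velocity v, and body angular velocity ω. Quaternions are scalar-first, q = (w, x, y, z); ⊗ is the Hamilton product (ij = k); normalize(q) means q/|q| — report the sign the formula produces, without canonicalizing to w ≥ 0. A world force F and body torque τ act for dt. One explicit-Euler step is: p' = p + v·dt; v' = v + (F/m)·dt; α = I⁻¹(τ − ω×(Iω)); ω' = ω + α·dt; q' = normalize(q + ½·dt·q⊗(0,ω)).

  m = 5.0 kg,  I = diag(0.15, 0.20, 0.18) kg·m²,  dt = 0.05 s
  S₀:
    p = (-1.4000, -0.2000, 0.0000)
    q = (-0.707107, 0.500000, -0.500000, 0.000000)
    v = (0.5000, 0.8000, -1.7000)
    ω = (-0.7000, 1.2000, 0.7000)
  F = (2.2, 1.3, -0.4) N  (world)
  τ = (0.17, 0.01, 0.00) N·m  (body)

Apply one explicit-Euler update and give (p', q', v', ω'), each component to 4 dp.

p' = (-1.3750, -0.1600, -0.0850)
q' = (-0.6828, 0.5032, -0.5296, -0.0061)
v' = (0.5220, 0.8130, -1.7040)
ω' = (-0.6377, 1.1988, 0.7117)

gyro term ω×Iω = (-0.0168, 0.0147, -0.0420)
α = I⁻¹(τ − ω×Iω) = (1.2453, -0.0235, 0.2333)
ω' = ω + α·dt = (-0.6377, 1.1988, 0.7117)
q⊗(0,ω) = (0.9500000, 0.1449749, -1.1985284, -0.2449749)
q + ½dt·q⊗(0,ω), renormalized = (-0.6828, 0.5032, -0.5296, -0.0061)
linear accel F/m = (0.4400, 0.2600, -0.0800)
p + v·dt = (-1.3750, -0.1600, -0.0850)
new velocity v' = (0.5220, 0.8130, -1.7040)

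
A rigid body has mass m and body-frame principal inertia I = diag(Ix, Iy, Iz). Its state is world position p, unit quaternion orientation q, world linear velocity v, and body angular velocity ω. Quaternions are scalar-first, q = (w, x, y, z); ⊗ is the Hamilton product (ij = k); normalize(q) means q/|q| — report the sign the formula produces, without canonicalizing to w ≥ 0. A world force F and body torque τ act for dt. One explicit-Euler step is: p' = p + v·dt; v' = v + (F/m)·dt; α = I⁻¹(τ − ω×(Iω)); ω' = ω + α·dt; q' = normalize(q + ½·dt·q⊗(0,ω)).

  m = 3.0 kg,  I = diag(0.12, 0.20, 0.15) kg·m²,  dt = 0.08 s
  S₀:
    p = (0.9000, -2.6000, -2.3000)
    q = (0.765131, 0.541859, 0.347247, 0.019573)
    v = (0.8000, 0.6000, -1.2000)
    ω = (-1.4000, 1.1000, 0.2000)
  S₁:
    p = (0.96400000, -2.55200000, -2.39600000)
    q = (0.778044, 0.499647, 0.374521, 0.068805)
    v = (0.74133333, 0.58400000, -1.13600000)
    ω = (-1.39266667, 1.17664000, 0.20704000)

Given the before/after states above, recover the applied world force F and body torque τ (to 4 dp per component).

v₁ − v₀ = (-0.05866667, -0.01600000, 0.06400000)
F = m·Δv/dt = (-2.2000, -0.6000, 2.4000)
ω₁ − ω₀ = (0.00733333, 0.07664000, 0.00704000)
applied torque τ = (0.0000, 0.2000, -0.1100)

F = (-2.2000, -0.6000, 2.4000)
τ = (0.0000, 0.2000, -0.1100)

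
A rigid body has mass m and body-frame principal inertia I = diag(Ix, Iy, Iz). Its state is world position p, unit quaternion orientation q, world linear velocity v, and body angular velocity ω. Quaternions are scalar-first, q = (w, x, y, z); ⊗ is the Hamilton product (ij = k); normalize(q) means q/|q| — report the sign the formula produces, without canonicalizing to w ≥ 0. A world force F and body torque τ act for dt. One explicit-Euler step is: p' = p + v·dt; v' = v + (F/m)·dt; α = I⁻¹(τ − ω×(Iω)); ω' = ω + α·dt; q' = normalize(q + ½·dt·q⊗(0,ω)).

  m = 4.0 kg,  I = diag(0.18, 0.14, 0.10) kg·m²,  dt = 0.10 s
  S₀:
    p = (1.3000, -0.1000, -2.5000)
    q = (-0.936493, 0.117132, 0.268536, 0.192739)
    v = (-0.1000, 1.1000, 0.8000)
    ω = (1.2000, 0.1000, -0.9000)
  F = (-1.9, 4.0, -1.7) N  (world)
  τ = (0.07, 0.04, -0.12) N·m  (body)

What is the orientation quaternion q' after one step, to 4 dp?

q⊗(0,ω) = (0.0060531, -1.3847479, 0.2430563, 0.5323137)
q' = normalize(q + ½dt·q⊗(0,ω)) = (-0.9336, 0.0478, 0.2799, 0.2187)

q' = (-0.9336, 0.0478, 0.2799, 0.2187)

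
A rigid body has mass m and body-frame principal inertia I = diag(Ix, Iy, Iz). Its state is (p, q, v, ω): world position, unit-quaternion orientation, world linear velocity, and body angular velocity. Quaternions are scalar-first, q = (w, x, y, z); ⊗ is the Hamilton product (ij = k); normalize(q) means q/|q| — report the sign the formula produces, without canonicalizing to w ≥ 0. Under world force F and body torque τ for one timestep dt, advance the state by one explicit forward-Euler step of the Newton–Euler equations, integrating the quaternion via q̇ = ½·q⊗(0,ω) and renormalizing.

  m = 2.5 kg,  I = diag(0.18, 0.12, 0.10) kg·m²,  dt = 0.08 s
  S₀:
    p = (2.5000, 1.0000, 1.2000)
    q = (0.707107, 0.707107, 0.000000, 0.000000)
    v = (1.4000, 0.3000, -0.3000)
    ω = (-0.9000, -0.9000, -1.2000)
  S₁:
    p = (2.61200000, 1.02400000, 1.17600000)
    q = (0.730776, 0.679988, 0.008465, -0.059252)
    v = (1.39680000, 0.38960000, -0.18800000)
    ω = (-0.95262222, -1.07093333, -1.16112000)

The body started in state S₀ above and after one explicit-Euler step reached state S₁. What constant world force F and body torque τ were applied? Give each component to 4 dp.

F = (-0.1000, 2.8000, 3.5000)
τ = (-0.1400, -0.1700, 0.0000)

ω₁ − ω₀ = (-0.05262222, -0.17093333, 0.03888000)
gyro term ω₀×Iω₀ = (-0.0216, 0.0864, -0.0486)
applied torque τ = (-0.1400, -0.1700, 0.0000)
velocity change Δv = (-0.00320000, 0.08960000, 0.11200000)
m·(v₁−v₀)/dt = (-0.1000, 2.8000, 3.5000)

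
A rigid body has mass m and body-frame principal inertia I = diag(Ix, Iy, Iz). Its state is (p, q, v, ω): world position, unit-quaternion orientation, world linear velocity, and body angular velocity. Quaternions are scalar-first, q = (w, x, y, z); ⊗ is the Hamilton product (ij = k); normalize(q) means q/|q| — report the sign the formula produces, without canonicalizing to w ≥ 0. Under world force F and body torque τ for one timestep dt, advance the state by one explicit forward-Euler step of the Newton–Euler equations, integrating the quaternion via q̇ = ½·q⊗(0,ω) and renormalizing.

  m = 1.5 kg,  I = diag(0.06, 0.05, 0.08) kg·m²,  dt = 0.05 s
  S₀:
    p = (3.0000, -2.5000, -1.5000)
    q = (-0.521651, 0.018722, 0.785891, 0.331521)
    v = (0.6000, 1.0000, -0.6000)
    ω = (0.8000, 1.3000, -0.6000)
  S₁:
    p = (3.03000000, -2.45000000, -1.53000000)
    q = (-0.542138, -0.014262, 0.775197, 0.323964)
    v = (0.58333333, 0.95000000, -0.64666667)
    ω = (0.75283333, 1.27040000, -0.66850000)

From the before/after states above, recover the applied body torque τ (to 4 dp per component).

Δω = ω₁−ω₀ = (-0.04716667, -0.02960000, -0.06850000)
precession coupling = (-0.0234, 0.0096, -0.0104)
τ = I·(Δω/dt) + ω₀×(Iω₀) = (-0.0800, -0.0200, -0.1200)

τ = (-0.0800, -0.0200, -0.1200)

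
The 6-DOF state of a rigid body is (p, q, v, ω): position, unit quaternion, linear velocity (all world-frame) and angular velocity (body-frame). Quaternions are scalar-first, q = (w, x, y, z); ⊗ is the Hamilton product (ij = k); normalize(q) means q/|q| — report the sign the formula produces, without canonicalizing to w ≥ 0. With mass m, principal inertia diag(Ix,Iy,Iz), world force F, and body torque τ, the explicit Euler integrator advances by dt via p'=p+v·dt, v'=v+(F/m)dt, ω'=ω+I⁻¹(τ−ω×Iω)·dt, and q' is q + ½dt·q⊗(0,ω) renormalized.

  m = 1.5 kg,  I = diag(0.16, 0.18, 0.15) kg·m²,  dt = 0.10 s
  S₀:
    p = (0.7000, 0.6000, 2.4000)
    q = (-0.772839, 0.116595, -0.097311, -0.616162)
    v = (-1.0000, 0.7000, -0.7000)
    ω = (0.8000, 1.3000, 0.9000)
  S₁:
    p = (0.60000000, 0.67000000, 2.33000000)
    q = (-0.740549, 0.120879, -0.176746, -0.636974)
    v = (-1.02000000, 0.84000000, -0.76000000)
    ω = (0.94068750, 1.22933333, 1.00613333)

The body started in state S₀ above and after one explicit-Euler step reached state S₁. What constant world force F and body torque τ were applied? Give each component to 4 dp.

Δω = ω₁−ω₀ = (0.14068750, -0.07066667, 0.10613333)
applied torque τ = (0.1900, -0.1200, 0.1800)
Δv = v₁−v₀ = (-0.02000000, 0.14000000, -0.06000000)
applied force F = (-0.3000, 2.1000, -0.9000)

F = (-0.3000, 2.1000, -0.9000)
τ = (0.1900, -0.1200, 0.1800)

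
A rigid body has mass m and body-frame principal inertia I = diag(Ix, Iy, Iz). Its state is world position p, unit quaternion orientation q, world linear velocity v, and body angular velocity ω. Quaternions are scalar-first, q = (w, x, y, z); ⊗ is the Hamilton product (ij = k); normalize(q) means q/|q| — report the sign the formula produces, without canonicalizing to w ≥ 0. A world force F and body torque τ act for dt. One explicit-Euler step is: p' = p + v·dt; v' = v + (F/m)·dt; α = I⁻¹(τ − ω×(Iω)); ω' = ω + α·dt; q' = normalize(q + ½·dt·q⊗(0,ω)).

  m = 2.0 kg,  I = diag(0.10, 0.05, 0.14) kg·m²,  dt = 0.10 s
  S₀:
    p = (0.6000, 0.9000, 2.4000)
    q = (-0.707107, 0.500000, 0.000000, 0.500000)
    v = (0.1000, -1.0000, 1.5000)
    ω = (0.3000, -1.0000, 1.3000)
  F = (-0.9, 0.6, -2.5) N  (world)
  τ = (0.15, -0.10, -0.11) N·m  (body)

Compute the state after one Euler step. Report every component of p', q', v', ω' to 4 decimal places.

p' = (0.6100, 0.8000, 2.5500)
q' = (-0.7445, 0.5126, 0.0103, 0.4276)
v' = (0.0550, -0.9700, 1.3750)
ω' = (0.5670, -1.1688, 1.2107)

α = I⁻¹(τ − ω×Iω) = (2.6700, -1.6880, -0.8929)
ω + α·dt = (0.5670, -1.1688, 1.2107)
q⊗(0,ω) = (-0.8000000, 0.2878679, 0.2071070, -1.4192391)
q + ½dt·q⊗(0,ω), renormalized = (-0.7445, 0.5126, 0.0103, 0.4276)
a = (-0.4500, 0.3000, -1.2500)
new position p' = (0.6100, 0.8000, 2.5500)
v + (F/m)dt = (0.0550, -0.9700, 1.3750)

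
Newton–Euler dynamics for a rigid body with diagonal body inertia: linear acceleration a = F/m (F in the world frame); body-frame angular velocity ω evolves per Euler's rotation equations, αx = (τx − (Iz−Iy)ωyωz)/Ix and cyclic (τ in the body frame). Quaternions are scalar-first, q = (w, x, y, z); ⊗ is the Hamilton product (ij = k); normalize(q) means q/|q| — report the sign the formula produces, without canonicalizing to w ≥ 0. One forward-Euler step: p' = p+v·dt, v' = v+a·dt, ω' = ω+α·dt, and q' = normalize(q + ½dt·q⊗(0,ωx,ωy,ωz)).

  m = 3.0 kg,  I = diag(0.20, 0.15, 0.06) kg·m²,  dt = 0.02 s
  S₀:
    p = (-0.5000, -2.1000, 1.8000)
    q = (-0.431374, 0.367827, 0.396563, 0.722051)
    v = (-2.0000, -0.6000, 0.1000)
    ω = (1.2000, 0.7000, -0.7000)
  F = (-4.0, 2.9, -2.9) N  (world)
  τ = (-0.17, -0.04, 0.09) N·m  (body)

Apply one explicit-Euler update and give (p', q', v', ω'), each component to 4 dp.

angular accel α = (-1.0705, 0.5173, 2.2000)
new body rate ω' = (1.1786, 0.7103, -0.6560)
Hamilton product q⊗(0,ω) = (-0.2135508, -1.3006786, 0.8219783, 0.0835651)
q' = normalize(q + ½dt·q⊗(0,ω)) = (-0.4335, 0.3548, 0.4047, 0.7228)
p' = p + v·dt = (-0.5400, -2.1120, 1.8020)
v' = v + a·dt = (-2.0267, -0.5807, 0.0807)

p' = (-0.5400, -2.1120, 1.8020)
q' = (-0.4335, 0.3548, 0.4047, 0.7228)
v' = (-2.0267, -0.5807, 0.0807)
ω' = (1.1786, 0.7103, -0.6560)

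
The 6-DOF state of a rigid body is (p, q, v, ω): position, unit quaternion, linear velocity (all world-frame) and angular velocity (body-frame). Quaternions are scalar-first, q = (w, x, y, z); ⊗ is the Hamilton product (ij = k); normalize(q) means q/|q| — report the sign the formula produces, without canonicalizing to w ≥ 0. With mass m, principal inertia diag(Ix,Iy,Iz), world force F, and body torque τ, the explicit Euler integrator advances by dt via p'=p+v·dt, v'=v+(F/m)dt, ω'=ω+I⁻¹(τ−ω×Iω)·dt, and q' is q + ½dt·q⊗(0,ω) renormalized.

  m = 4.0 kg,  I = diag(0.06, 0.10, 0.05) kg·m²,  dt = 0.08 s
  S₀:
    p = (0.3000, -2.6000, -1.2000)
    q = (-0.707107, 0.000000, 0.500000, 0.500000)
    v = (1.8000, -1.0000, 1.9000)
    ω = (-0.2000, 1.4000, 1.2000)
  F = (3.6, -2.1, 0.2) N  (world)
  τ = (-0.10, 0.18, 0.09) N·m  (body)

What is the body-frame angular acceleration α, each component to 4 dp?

α = (-0.2667, 1.8240, 2.0240)

ω×(Iω) gyroscopic = (-0.0840, -0.0024, -0.0112)
(τ − ω×Iω)/I = (-0.2667, 1.8240, 2.0240)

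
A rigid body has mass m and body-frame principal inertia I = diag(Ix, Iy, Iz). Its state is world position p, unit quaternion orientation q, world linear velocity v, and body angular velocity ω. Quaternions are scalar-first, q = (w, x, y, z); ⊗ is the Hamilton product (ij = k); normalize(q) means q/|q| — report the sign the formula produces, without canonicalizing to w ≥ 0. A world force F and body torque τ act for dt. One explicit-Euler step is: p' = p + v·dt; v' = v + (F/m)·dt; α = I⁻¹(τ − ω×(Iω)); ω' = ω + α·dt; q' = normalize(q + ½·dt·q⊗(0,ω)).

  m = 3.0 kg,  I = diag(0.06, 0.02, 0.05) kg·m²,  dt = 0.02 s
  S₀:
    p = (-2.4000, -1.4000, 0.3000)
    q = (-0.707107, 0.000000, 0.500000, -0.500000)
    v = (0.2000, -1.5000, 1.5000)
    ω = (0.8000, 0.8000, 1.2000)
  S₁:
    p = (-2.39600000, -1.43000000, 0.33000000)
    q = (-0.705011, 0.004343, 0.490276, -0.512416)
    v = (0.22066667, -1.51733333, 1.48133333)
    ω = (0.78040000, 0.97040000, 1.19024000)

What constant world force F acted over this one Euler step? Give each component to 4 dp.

F = (3.1000, -2.6000, -2.8000)

v₁ − v₀ = (0.02066667, -0.01733333, -0.01866667)
applied force F = (3.1000, -2.6000, -2.8000)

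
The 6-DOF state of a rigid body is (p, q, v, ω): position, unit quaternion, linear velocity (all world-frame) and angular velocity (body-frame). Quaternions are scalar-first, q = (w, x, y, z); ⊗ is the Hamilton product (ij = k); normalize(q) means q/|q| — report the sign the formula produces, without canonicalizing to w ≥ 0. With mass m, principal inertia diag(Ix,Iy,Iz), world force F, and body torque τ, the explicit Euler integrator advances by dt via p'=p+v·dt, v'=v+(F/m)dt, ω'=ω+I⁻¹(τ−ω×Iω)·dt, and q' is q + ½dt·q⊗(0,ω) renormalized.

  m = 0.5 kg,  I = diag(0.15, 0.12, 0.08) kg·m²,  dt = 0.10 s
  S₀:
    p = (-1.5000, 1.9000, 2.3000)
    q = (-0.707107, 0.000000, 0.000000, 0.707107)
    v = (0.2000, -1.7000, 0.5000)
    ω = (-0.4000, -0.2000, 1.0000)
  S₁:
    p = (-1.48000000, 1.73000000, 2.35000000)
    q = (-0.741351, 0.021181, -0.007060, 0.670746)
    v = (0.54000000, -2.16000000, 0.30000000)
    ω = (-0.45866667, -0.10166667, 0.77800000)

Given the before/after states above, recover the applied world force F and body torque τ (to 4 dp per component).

F = (1.7000, -2.3000, -1.0000)
τ = (-0.0800, 0.0900, -0.1800)

Δv = v₁−v₀ = (0.34000000, -0.46000000, -0.20000000)
applied force F = (1.7000, -2.3000, -1.0000)
Δω = ω₁−ω₀ = (-0.05866667, 0.09833333, -0.22200000)
ω₀×(Iω₀) = (0.0080, -0.0280, -0.0024)
I·α + gyro = (-0.0800, 0.0900, -0.1800)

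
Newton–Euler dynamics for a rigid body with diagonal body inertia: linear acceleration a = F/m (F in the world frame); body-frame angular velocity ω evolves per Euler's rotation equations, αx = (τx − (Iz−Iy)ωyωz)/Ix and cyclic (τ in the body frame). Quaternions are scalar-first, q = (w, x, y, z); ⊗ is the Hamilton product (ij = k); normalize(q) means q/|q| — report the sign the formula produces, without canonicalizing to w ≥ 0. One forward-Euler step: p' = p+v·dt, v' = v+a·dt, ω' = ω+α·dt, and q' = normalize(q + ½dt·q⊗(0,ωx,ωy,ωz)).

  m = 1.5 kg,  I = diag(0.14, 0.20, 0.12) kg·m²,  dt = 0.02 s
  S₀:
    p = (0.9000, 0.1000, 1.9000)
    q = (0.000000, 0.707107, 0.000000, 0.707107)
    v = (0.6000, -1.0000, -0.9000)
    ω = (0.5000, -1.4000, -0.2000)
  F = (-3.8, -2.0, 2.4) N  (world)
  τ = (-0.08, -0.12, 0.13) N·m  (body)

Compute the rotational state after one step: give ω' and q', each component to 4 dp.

ω' = (0.4918, -1.4118, -0.1713)
q' = (-0.0021, 0.7169, 0.0049, 0.6971)

gyro term ω×Iω = (-0.0224, -0.0020, -0.0420)
α = I⁻¹(τ − ω×Iω) = (-0.4114, -0.5900, 1.4333)
ω + α·dt = (0.4918, -1.4118, -0.1713)
Hamilton product q⊗(0,ω) = (-0.2121321, 0.9899498, 0.4949749, -0.9899498)
updated quaternion q' = (-0.0021, 0.7169, 0.0049, 0.6971)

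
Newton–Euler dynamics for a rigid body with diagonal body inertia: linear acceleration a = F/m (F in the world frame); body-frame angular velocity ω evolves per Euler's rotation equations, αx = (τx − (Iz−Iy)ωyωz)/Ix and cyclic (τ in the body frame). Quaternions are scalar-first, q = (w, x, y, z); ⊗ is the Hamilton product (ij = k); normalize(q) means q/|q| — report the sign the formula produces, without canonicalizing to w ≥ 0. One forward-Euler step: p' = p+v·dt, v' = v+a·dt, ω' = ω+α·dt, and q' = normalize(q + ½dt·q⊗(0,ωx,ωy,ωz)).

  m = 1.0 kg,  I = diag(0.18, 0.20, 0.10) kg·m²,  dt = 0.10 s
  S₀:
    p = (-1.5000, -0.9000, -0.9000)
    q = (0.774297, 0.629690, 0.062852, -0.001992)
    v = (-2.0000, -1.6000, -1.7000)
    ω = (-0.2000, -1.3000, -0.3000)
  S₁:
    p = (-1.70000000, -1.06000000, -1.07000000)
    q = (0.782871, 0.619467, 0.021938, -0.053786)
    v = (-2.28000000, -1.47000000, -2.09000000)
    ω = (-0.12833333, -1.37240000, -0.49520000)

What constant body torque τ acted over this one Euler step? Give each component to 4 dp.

τ = (0.0900, -0.1400, -0.1900)

Δω = ω₁−ω₀ = (0.07166667, -0.07240000, -0.19520000)
applied torque τ = (0.0900, -0.1400, -0.1900)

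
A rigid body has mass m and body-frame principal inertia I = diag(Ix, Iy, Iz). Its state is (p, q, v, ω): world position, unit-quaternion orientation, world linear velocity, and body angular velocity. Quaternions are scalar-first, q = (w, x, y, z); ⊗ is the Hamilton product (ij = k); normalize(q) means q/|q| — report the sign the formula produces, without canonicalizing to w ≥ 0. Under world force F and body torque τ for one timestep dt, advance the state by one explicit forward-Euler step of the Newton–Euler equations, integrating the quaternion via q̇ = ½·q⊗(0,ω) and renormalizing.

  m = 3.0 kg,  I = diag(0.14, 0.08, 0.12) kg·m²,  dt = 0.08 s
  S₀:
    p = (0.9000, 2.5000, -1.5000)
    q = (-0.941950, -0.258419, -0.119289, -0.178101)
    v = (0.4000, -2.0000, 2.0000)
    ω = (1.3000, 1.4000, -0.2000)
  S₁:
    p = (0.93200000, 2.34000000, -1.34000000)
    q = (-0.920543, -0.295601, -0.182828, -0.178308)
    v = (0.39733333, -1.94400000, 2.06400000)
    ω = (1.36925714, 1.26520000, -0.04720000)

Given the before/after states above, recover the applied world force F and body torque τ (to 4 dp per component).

F = (-0.1000, 2.1000, 2.4000)
τ = (0.1100, -0.1400, 0.1200)

Δv = v₁−v₀ = (-0.00266667, 0.05600000, 0.06400000)
m·(v₁−v₀)/dt = (-0.1000, 2.1000, 2.4000)
Δω = ω₁−ω₀ = (0.06925714, -0.13480000, 0.15280000)
precession coupling = (-0.0112, -0.0052, -0.1092)
τ = I·(Δω/dt) + ω₀×(Iω₀) = (0.1100, -0.1400, 0.1200)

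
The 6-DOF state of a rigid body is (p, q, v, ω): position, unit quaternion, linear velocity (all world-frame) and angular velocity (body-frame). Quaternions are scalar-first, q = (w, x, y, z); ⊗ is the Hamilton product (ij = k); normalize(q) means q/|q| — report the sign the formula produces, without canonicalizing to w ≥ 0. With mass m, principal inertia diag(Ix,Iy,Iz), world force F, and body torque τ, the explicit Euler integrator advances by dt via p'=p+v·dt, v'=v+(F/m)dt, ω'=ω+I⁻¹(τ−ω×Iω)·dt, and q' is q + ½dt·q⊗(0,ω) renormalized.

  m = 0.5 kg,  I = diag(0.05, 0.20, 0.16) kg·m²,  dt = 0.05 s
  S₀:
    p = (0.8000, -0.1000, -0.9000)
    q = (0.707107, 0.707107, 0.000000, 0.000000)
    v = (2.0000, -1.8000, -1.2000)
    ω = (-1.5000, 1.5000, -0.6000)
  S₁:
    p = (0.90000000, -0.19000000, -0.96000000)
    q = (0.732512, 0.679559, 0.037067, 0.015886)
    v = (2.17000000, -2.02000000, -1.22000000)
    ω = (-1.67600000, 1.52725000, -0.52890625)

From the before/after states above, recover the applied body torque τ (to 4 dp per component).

τ = (-0.1400, 0.0100, -0.1100)

Δω = ω₁−ω₀ = (-0.17600000, 0.02725000, 0.07109375)
ω₀×(Iω₀) = (0.0360, -0.0990, -0.3375)
I·α + gyro = (-0.1400, 0.0100, -0.1100)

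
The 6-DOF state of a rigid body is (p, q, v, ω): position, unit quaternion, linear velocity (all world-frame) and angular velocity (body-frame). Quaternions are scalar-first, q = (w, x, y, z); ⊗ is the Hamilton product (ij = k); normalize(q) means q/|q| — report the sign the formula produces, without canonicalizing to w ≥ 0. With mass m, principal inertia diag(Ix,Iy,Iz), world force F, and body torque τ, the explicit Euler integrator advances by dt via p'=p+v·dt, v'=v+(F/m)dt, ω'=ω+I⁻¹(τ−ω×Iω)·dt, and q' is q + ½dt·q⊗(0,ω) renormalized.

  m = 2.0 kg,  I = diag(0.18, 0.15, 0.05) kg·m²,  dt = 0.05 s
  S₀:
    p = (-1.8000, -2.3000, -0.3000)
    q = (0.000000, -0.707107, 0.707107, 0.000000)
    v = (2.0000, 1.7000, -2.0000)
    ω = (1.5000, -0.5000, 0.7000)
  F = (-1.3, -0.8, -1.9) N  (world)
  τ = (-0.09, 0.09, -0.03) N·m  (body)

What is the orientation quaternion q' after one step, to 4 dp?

2q̇ = q⊗(0,ω) = (1.4142140, 0.4949749, 0.4949749, -0.7071070)
q + ½dt·q⊗(0,ω), renormalized = (0.0353, -0.6941, 0.7188, -0.0177)

q' = (0.0353, -0.6941, 0.7188, -0.0177)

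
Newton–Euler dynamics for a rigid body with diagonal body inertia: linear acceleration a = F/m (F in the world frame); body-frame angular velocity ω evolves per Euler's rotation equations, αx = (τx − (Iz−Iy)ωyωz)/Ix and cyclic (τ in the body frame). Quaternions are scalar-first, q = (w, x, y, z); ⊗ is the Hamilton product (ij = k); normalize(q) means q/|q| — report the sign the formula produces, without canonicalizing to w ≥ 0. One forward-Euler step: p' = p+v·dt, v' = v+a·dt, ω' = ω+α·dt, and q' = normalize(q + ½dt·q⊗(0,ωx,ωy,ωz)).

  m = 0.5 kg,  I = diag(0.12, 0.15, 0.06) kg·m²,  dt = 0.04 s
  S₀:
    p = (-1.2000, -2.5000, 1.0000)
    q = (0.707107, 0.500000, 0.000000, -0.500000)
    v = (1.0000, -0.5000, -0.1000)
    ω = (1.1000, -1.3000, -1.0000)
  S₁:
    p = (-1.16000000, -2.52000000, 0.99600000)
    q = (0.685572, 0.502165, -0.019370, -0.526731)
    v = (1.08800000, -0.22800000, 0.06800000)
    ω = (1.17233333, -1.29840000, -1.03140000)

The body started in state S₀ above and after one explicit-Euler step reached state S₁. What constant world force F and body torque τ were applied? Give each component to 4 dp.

F = (1.1000, 3.4000, 2.1000)
τ = (0.1000, -0.0600, -0.0900)

Δv = v₁−v₀ = (0.08800000, 0.27200000, 0.16800000)
m·(v₁−v₀)/dt = (1.1000, 3.4000, 2.1000)
ω₁ − ω₀ = (0.07233333, 0.00160000, -0.03140000)
precession coupling = (-0.1170, -0.0660, -0.0429)
I·α + gyro = (0.1000, -0.0600, -0.0900)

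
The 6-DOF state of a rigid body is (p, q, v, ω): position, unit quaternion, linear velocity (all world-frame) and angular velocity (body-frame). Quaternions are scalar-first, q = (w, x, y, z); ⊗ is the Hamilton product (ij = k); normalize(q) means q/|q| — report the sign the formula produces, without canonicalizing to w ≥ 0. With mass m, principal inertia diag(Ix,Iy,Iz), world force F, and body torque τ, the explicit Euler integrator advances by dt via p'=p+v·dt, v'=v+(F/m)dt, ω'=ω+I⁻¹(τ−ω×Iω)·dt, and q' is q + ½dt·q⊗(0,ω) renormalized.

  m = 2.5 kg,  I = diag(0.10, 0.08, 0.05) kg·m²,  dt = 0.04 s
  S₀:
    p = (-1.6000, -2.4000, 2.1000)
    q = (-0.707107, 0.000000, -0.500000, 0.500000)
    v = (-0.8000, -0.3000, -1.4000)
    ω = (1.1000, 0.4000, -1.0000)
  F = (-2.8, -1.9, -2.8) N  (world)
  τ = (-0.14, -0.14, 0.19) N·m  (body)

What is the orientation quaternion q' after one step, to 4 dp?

q' = (-0.6928, -0.0096, -0.4944, 0.5249)

2q̇ = q⊗(0,ω) = (0.7000000, -0.4778177, 0.2671572, 1.2571070)
q' = normalize(q + ½dt·q⊗(0,ω)) = (-0.6928, -0.0096, -0.4944, 0.5249)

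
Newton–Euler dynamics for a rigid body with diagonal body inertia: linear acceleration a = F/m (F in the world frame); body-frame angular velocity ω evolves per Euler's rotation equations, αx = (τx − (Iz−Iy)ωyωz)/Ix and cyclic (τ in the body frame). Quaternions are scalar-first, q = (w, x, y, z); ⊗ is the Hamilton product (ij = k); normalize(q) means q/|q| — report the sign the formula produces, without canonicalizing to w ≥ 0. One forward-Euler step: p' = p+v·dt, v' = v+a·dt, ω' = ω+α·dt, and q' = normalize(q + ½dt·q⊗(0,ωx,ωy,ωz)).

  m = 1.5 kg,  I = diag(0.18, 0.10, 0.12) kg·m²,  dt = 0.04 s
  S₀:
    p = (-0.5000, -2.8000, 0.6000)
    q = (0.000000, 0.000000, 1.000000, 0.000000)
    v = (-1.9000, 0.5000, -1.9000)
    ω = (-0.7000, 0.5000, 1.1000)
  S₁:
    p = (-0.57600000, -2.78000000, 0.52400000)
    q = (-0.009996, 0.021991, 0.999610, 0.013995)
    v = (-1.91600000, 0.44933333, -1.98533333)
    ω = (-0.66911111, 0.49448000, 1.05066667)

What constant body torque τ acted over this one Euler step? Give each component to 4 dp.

τ = (0.1500, -0.0600, -0.1200)

Δω = ω₁−ω₀ = (0.03088889, -0.00552000, -0.04933333)
precession coupling = (0.0110, -0.0462, 0.0280)
τ = I·(Δω/dt) + ω₀×(Iω₀) = (0.1500, -0.0600, -0.1200)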